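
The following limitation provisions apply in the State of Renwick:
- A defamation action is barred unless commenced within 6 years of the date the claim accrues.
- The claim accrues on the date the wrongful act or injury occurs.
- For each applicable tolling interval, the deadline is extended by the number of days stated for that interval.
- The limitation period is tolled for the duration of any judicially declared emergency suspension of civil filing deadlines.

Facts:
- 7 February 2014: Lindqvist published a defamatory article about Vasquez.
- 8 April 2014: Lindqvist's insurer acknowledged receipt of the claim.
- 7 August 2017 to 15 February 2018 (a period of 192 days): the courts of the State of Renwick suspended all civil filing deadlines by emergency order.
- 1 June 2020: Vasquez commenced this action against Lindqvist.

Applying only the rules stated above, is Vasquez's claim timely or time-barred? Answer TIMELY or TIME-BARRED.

TIMELY

The claim accrued on 7 February 2014, when the wrongful act occurred.
6 years from 7 February 2014 is 7 February 2020.
The emergency suspension of filing deadlines from 7 August 2017 to 15 February 2018 tolled the period for 192 days, extending the deadline to 17 August 2020.
None of the other events listed affects the running of the period under the stated rules.
Filing on 1 June 2020 beat the 17 August 2020 deadline — the action is timely.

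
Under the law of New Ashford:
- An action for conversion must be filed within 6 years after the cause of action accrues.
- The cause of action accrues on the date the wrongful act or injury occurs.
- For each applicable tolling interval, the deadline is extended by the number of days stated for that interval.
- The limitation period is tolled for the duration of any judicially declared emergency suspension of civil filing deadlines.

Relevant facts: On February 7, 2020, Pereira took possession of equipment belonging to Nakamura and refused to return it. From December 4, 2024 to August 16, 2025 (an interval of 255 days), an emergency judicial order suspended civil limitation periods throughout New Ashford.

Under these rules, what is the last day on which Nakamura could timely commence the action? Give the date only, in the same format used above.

The claim accrued on February 7, 2020, when the wrongful act occurred.
6 years from February 7, 2020 is February 7, 2026.
Because the emergency suspension of filing deadlines ran from December 4, 2024 to August 16, 2025, the deadline is extended by 255 days to October 20, 2026.

October 20, 2026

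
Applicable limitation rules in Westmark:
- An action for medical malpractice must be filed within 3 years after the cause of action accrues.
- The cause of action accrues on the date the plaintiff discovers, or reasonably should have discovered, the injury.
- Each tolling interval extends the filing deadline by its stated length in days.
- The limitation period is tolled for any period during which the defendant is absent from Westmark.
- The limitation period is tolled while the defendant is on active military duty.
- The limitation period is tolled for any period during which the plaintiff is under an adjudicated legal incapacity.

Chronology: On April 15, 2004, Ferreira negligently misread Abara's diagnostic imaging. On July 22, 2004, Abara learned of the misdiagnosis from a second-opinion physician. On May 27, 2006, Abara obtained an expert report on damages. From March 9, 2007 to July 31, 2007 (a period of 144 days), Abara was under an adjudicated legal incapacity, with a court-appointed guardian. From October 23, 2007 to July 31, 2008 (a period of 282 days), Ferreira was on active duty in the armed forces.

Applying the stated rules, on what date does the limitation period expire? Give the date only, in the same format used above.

September 20, 2008

The claim did not accrue until Abara discovered the injury on July 22, 2004; the April 15, 2004 act date does not start the clock under the stated rule.
3 years from July 22, 2004 is July 22, 2007.
Because the plaintiff's legal incapacity ran from March 9, 2007 to July 31, 2007, the deadline is extended by 144 days to December 13, 2007.
The period was tolled for 282 days by the defendant's active military service (October 23, 2007 to July 31, 2008), pushing the deadline to September 20, 2008.
None of the other events listed affects the running of the period under the stated rules.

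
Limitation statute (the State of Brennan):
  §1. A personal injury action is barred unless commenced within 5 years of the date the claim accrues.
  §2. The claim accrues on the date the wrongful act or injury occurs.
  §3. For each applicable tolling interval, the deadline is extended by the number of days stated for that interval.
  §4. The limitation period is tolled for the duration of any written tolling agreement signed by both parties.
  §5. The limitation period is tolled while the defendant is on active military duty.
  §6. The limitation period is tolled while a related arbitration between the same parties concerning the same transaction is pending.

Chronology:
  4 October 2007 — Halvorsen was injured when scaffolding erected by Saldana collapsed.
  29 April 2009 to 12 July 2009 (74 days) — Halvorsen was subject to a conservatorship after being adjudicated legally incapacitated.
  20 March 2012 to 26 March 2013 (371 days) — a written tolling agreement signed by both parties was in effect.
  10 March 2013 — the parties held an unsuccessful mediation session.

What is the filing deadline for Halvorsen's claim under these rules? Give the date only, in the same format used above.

10 October 2013

The claim accrued on 4 October 2007, the date of the act.
The untolled deadline — 5 years after 4 October 2007 — is 4 October 2012.
Because the written tolling agreement ran from 20 March 2012 to 26 March 2013, the deadline is extended by 371 days to 10 October 2013.
Although the plaintiff's incapacity ran from 29 April 2009 to 12 July 2009, the stated rules do not make that a tolling event, so it is disregarded.
Nothing else in the chronology tolls or restarts the period.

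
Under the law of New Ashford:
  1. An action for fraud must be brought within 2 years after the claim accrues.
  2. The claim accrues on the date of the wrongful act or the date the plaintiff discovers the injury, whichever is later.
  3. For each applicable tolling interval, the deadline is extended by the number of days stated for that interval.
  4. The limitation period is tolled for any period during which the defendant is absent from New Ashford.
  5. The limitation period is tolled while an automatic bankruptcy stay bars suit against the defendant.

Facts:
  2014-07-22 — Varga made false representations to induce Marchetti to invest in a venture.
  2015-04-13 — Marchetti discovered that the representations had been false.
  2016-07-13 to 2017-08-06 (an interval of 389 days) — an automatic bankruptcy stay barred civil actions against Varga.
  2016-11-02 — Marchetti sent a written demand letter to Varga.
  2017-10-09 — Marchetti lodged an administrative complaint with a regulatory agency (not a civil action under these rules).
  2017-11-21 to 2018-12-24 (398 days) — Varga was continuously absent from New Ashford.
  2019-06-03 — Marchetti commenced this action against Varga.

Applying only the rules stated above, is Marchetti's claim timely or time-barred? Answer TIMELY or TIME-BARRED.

Because discovery on 2015-04-13 post-dates the 2014-07-22 act, accrual under the later-of rule falls on 2015-04-13.
Adding the 2 years base period to 2015-04-13 gives a deadline of 2017-04-13, before any tolling.
Because the automatic bankruptcy stay ran from 2016-07-13 to 2017-08-06, the deadline is extended by 389 days to 2018-05-07.
Because the defendant's absence from the jurisdiction ran from 2017-11-21 to 2018-12-24, the deadline is extended by 398 days to 2019-06-09.
The other events in the timeline have no effect on the limitation period under the stated rules.
Filing on 2019-06-03 beat the 2019-06-09 deadline — the action is timely.

TIMELY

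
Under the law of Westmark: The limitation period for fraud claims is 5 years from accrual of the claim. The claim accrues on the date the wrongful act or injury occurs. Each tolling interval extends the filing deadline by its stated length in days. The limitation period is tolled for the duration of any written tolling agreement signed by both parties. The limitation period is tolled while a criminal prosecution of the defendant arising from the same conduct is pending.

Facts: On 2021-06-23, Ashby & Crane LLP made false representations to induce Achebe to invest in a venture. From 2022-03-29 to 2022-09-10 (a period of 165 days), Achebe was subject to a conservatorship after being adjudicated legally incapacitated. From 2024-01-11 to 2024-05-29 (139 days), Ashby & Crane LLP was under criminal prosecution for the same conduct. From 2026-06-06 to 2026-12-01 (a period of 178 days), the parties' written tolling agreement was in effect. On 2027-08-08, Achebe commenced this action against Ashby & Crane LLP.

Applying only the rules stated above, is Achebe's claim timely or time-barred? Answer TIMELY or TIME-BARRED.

TIME-BARRED

The claim accrued on 2021-06-23, when the wrongful act occurred.
5 years from 2021-06-23 is 2026-06-23.
The period was tolled for 139 days by the pending criminal prosecution (2024-01-11 to 2024-05-29), pushing the deadline to 2026-11-09.
The written tolling agreement from 2026-06-06 to 2026-12-01 tolled the period for 178 days, extending the deadline to 2027-05-06.
Although the plaintiff's incapacity ran from 2022-03-29 to 2022-09-10, the stated rules do not make that a tolling event, so it is disregarded.
Filing on 2027-08-08 missed the 2027-05-06 deadline — the action is time-barred.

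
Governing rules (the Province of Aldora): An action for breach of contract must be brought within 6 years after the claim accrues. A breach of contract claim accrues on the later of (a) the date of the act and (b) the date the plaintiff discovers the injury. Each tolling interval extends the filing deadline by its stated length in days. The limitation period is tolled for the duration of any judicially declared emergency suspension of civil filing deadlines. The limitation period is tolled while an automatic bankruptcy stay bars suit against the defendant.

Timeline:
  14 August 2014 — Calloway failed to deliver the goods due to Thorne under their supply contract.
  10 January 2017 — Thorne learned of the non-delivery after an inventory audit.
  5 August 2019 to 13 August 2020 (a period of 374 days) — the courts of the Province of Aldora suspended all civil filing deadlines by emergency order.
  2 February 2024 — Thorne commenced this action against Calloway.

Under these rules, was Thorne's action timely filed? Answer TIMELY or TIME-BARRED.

TIME-BARRED

The claim accrued on 10 January 2017 — the later of the 14 August 2014 act and the 10 January 2017 discovery.
Adding the 6 years base period to 10 January 2017 gives a deadline of 10 January 2023, before any tolling.
The period was tolled for 374 days by the emergency suspension of filing deadlines (5 August 2019 to 13 August 2020), pushing the deadline to 19 January 2024.
Filing on 2 February 2024 missed the 19 January 2024 deadline — the action is time-barred.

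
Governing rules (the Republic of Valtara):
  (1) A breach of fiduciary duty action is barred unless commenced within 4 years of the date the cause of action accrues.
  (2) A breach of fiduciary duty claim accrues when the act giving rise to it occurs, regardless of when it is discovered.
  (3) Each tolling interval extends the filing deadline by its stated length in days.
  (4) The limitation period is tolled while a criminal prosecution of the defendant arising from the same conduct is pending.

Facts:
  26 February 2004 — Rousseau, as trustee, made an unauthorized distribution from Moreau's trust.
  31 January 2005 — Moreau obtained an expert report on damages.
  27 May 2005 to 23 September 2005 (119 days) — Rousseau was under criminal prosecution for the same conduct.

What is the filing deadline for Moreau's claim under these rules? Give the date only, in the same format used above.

24 June 2008

The limitation period began to run on 26 February 2004.
The untolled deadline — 4 years after 26 February 2004 — is 26 February 2008.
The period was tolled for 119 days by the pending criminal prosecution (27 May 2005 to 23 September 2005), pushing the deadline to 24 June 2008.
The other events in the timeline have no effect on the limitation period under the stated rules.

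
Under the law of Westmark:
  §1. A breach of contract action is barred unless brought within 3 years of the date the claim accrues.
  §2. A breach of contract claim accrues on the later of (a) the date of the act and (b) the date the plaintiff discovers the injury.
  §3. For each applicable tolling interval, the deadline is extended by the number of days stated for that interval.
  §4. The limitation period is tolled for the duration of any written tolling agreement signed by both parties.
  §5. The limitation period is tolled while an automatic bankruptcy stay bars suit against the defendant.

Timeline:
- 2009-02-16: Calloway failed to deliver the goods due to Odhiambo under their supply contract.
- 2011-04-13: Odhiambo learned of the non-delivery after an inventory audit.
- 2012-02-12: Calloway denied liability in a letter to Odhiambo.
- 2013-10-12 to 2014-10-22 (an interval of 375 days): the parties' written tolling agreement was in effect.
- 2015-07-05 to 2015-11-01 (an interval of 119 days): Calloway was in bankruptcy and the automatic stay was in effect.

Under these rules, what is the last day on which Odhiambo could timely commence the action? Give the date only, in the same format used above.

2015-04-23

The claim accrued on 2011-04-13 — the later of the 2009-02-16 act and the 2011-04-13 discovery.
3 years from 2011-04-13 is 2014-04-13.
The written tolling agreement from 2013-10-12 to 2014-10-22 tolled the period for 375 days, extending the deadline to 2015-04-23.
The automatic bankruptcy stay starting 2015-07-05 came too late — the period had run on 2015-04-23 — and so does not extend the deadline.
Nothing else in the chronology tolls or restarts the period.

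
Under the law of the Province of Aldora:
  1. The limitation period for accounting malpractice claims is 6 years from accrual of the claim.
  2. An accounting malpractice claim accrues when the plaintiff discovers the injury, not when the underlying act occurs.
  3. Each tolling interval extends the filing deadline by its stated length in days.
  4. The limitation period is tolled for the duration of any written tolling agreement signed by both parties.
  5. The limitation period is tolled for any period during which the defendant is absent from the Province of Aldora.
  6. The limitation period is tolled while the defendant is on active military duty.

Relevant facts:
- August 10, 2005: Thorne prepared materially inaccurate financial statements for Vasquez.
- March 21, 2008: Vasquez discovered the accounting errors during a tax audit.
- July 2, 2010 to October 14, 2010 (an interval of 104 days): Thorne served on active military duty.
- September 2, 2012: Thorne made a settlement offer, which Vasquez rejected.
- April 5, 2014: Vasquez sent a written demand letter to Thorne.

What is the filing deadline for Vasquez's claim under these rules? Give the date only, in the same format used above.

July 3, 2014

Accrual is tied to discovery, so the period began on March 21, 2008 rather than on August 10, 2005 when the act occurred.
The untolled deadline — 6 years after March 21, 2008 — is March 21, 2014.
The defendant's active military service from July 2, 2010 to October 14, 2010 tolled the period for 104 days, extending the deadline to July 3, 2014.
None of the other events listed affects the running of the period under the stated rules.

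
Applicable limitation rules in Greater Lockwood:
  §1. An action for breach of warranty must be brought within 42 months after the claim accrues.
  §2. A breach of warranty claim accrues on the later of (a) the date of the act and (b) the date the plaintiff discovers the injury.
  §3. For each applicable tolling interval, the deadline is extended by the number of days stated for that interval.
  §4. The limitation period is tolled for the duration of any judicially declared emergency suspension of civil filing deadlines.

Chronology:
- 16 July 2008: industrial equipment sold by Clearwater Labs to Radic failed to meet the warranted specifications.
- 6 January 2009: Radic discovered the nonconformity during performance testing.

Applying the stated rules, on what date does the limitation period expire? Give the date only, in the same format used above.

6 July 2012

The claim accrued on 6 January 2009 — the later of the 16 July 2008 act and the 6 January 2009 discovery.
42 months from 6 January 2009 is 6 July 2012.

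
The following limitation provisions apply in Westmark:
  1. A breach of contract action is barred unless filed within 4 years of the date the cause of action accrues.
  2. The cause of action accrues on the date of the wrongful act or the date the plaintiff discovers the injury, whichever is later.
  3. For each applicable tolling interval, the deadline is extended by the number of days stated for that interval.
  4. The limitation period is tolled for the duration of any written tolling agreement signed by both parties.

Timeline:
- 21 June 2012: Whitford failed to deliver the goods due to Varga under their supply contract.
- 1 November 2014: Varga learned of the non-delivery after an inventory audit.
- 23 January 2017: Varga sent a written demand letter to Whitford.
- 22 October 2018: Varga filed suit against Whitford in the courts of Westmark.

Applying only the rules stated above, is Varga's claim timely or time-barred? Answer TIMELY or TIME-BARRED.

TIMELY

Because discovery on 1 November 2014 post-dates the 21 June 2012 act, accrual under the later-of rule falls on 1 November 2014.
Adding the 4 years base period to 1 November 2014 gives a deadline of 1 November 2018, before any tolling.
The other events in the timeline have no effect on the limitation period under the stated rules.
Filing on 22 October 2018 beat the 1 November 2018 deadline — the action is timely.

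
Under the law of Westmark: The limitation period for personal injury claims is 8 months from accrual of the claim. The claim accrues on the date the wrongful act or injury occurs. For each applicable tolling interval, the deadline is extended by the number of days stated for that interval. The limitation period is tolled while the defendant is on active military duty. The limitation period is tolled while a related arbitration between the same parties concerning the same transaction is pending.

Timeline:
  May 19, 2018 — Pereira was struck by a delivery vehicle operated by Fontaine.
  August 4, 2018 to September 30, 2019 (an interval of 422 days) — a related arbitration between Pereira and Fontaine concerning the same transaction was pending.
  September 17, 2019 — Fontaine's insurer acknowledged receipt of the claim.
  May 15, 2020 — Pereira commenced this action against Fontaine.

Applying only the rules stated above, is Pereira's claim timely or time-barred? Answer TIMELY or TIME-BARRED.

The claim accrued on May 19, 2018, the date of the act.
Adding the 8 months base period to May 19, 2018 gives a deadline of January 19, 2019, before any tolling.
The period was tolled for 422 days by the pending related arbitration (August 4, 2018 to September 30, 2019), pushing the deadline to March 16, 2020.
None of the other events listed affects the running of the period under the stated rules.
Pereira filed on May 15, 2020, after the March 16, 2020 deadline, so the action is time-barred.

TIME-BARRED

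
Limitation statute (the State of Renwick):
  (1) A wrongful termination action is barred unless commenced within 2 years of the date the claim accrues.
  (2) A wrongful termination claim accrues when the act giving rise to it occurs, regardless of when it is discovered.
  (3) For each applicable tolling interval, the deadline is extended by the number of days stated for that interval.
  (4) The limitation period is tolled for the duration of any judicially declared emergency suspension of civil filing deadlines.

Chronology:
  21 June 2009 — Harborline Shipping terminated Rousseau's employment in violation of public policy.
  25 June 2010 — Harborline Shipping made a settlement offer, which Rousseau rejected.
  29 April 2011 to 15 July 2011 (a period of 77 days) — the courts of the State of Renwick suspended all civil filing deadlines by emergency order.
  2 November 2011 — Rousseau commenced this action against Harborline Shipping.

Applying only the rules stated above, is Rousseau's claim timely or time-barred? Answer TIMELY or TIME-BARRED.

The claim accrued on 21 June 2009, the date of the act.
Adding the 2 years base period to 21 June 2009 gives a deadline of 21 June 2011, before any tolling.
The emergency suspension of filing deadlines from 29 April 2011 to 15 July 2011 tolled the period for 77 days, extending the deadline to 6 September 2011.
The other events in the timeline have no effect on the limitation period under the stated rules.
Rousseau filed on 2 November 2011, after the 6 September 2011 deadline, so the action is time-barred.

TIME-BARRED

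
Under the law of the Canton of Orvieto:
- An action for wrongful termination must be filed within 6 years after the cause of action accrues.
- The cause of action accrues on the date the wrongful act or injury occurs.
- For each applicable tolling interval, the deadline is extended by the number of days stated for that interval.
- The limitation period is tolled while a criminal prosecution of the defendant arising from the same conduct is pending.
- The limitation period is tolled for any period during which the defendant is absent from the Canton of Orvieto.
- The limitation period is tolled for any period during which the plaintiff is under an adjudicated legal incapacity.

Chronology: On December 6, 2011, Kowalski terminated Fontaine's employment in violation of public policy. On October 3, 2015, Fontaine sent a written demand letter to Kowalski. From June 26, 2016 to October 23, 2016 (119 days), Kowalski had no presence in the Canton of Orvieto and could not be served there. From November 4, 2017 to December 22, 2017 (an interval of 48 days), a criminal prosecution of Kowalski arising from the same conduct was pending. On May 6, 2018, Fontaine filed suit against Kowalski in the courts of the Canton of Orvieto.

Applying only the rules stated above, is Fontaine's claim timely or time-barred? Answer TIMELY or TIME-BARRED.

TIMELY

The limitation period began to run on December 6, 2011.
Adding the 6 years base period to December 6, 2011 gives a deadline of December 6, 2017, before any tolling.
The period was tolled for 119 days by the defendant's absence from the jurisdiction (June 26, 2016 to October 23, 2016), pushing the deadline to April 4, 2018.
The pending criminal prosecution from November 4, 2017 to December 22, 2017 tolled the period for 48 days, extending the deadline to May 22, 2018.
None of the other events listed affects the running of the period under the stated rules.
Fontaine filed on May 6, 2018, before the May 22, 2018 deadline, so the action is timely.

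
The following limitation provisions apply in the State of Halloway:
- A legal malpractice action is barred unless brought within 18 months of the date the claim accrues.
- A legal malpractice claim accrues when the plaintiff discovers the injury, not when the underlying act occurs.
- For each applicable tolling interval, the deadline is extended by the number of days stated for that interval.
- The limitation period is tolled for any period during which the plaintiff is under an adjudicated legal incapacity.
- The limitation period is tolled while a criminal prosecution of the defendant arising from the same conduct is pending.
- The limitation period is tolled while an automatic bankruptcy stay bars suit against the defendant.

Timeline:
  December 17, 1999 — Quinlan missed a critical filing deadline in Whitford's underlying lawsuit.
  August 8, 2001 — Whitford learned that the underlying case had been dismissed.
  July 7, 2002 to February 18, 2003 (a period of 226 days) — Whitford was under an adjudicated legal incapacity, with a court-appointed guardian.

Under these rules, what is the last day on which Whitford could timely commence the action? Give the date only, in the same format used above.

The claim did not accrue until Whitford discovered the injury on August 8, 2001; the December 17, 1999 act date does not start the clock under the stated rule.
The untolled deadline — 18 months after August 8, 2001 — is February 8, 2003.
The plaintiff's legal incapacity from July 7, 2002 to February 18, 2003 tolled the period for 226 days, extending the deadline to September 22, 2003.

September 22, 2003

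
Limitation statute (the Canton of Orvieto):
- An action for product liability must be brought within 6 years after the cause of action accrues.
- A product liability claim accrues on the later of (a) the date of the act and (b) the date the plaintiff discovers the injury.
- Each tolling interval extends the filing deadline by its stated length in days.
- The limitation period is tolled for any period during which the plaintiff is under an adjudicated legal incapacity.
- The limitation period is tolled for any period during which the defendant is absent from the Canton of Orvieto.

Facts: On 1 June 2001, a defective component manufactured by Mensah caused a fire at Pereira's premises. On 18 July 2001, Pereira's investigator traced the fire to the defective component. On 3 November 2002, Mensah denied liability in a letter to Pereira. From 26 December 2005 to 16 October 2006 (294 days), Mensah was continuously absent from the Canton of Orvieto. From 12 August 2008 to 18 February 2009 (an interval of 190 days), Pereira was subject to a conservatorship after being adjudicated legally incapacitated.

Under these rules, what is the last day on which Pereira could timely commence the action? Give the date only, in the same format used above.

The claim accrued on 18 July 2001 — the later of the 1 June 2001 act and the 18 July 2001 discovery.
Adding the 6 years base period to 18 July 2001 gives a deadline of 18 July 2007, before any tolling.
Because the defendant's absence from the jurisdiction ran from 26 December 2005 to 16 October 2006, the deadline is extended by 294 days to 7 May 2008.
The plaintiff's legal incapacity starting 12 August 2008 came too late — the period had run on 7 May 2008 — and so does not extend the deadline.
None of the other events listed affects the running of the period under the stated rules.

7 May 2008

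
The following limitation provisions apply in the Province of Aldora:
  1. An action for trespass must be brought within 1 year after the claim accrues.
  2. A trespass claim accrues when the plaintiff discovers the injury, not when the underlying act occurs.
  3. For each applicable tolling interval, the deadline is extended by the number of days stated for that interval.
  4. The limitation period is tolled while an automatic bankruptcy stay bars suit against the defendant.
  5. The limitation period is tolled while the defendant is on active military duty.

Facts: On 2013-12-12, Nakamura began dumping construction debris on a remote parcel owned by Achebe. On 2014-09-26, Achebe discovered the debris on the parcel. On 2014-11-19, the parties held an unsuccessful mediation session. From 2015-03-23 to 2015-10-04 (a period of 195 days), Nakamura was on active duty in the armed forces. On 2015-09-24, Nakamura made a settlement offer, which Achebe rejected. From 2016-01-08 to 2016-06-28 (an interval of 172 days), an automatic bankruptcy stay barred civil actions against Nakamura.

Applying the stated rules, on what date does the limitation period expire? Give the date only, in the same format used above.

Under the discovery rule, the claim accrued on 2014-09-26, when Achebe discovered the injury — not on the 2013-12-12 date of the underlying act.
1 year from 2014-09-26 is 2015-09-26.
The period was tolled for 195 days by the defendant's active military service (2015-03-23 to 2015-10-04), pushing the deadline to 2016-04-08.
The period was tolled for 172 days by the automatic bankruptcy stay (2016-01-08 to 2016-06-28), pushing the deadline to 2016-09-27.
Nothing else in the chronology tolls or restarts the period.

2016-09-27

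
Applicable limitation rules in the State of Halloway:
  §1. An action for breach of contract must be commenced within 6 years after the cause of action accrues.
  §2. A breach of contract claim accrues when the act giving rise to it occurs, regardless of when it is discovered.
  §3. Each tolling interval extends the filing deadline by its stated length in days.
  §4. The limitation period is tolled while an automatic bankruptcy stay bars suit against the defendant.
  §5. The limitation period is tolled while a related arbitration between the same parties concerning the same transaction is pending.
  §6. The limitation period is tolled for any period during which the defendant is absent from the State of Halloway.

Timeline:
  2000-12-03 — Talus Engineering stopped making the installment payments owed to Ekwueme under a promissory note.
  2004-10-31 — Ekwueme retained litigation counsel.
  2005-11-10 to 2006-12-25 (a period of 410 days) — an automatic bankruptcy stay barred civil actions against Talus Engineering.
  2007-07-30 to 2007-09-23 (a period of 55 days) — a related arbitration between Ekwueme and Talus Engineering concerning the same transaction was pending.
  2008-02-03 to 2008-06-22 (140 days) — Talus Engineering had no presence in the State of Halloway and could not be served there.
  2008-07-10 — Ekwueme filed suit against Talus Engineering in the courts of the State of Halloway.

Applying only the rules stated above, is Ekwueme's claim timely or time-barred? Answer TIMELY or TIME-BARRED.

The limitation period began to run on 2000-12-03.
6 years from 2000-12-03 is 2006-12-03.
The period was tolled for 410 days by the automatic bankruptcy stay (2005-11-10 to 2006-12-25), pushing the deadline to 2008-01-17.
The period was tolled for 55 days by the pending related arbitration (2007-07-30 to 2007-09-23), pushing the deadline to 2008-03-12.
The defendant's absence from the jurisdiction from 2008-02-03 to 2008-06-22 tolled the period for 140 days, extending the deadline to 2008-07-30.
The other events in the timeline have no effect on the limitation period under the stated rules.
Filing on 2008-07-10 beat the 2008-07-30 deadline — the action is timely.

TIMELY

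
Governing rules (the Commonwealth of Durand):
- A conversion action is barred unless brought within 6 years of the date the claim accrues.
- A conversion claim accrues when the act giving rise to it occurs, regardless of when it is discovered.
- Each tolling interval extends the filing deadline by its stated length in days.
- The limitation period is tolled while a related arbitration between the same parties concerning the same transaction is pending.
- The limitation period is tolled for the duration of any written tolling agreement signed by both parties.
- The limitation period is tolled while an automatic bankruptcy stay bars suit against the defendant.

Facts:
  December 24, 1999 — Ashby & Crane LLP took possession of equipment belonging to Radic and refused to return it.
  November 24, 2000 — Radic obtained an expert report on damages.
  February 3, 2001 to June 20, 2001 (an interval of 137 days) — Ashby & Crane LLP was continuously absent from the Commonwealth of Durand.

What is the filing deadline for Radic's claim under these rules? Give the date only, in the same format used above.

December 24, 2005

The limitation period began to run on December 24, 1999.
Adding the 6 years base period to December 24, 1999 gives a deadline of December 24, 2005, before any tolling.
The defendant's absence from the jurisdiction from February 3, 2001 to June 20, 2001 does not toll the period, because no stated rule makes the defendant's absence a tolling event.
None of the other events listed affects the running of the period under the stated rules.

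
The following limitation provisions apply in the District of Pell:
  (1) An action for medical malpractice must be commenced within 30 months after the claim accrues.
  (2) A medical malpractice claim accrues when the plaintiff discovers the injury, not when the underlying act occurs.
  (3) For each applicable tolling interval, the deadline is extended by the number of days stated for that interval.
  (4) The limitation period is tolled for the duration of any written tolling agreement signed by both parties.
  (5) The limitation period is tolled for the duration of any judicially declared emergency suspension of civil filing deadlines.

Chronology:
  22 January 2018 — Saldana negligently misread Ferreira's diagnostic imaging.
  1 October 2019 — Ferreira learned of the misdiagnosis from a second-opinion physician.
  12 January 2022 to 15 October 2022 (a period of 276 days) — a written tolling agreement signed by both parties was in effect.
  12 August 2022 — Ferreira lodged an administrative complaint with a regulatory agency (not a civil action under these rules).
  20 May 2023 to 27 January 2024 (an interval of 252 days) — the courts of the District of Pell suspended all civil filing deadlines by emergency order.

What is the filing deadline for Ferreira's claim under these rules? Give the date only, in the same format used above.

2 January 2023

The claim did not accrue until Ferreira discovered the injury on 1 October 2019; the 22 January 2018 act date does not start the clock under the stated rule.
Adding the 30 months base period to 1 October 2019 gives a deadline of 1 April 2022, before any tolling.
The period was tolled for 276 days by the written tolling agreement (12 January 2022 to 15 October 2022), pushing the deadline to 2 January 2023.
The emergency suspension of filing deadlines starting 20 May 2023 came too late — the period had run on 2 January 2023 — and so does not extend the deadline.
The other events in the timeline have no effect on the limitation period under the stated rules.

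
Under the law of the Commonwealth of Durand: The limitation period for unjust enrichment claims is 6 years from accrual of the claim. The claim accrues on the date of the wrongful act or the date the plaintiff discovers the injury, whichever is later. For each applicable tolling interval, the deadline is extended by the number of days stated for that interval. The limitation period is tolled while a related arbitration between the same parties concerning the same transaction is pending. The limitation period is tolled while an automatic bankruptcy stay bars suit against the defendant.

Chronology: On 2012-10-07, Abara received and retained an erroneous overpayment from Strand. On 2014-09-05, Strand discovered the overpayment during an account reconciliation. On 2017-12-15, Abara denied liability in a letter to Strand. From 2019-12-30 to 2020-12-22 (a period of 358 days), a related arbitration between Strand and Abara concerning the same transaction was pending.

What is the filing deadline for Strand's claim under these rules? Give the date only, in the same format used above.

Taking the later of the act (2012-10-07) and discovery (2014-09-05), the claim accrued on 2014-09-05.
6 years from 2014-09-05 is 2020-09-05.
Because the pending related arbitration ran from 2019-12-30 to 2020-12-22, the deadline is extended by 358 days to 2021-08-29.
The other events in the timeline have no effect on the limitation period under the stated rules.

2021-08-29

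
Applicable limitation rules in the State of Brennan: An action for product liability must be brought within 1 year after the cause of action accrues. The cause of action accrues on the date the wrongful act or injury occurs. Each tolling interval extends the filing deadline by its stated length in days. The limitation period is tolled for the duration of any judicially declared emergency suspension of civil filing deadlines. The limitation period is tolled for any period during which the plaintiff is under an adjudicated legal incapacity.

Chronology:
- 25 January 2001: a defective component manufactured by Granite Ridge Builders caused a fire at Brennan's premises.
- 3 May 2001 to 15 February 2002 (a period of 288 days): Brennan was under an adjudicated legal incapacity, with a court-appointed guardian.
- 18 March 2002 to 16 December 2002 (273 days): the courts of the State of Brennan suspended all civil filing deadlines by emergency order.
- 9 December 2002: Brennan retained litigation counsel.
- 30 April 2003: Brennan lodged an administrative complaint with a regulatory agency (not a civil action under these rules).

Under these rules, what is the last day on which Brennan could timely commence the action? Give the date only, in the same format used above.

The claim accrued on 25 January 2001, when the wrongful act occurred.
The untolled deadline — 1 year after 25 January 2001 — is 25 January 2002.
The period was tolled for 288 days by the plaintiff's legal incapacity (3 May 2001 to 15 February 2002), pushing the deadline to 9 November 2002.
The period was tolled for 273 days by the emergency suspension of filing deadlines (18 March 2002 to 16 December 2002), pushing the deadline to 9 August 2003.
Nothing else in the chronology tolls or restarts the period.

9 August 2003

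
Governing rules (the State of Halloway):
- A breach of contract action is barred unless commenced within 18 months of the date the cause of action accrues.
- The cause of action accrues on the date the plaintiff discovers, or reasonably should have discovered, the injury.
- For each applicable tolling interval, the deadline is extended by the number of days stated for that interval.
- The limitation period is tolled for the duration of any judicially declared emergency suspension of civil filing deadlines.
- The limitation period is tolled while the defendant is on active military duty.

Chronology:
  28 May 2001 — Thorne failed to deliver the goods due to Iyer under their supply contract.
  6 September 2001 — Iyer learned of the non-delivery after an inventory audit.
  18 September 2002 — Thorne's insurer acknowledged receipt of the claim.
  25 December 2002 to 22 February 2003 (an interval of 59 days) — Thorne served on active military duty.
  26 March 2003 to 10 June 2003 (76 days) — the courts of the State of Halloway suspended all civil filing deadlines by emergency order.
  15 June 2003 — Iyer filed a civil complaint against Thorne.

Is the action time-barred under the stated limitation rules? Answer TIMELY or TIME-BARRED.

Under the discovery rule, the claim accrued on 6 September 2001, when Iyer discovered the injury — not on the 28 May 2001 date of the underlying act.
The untolled deadline — 18 months after 6 September 2001 — is 6 March 2003.
Because the defendant's active military service ran from 25 December 2002 to 22 February 2003, the deadline is extended by 59 days to 4 May 2003.
The period was tolled for 76 days by the emergency suspension of filing deadlines (26 March 2003 to 10 June 2003), pushing the deadline to 19 July 2003.
The other events in the timeline have no effect on the limitation period under the stated rules.
Filing on 15 June 2003 beat the 19 July 2003 deadline — the action is timely.

TIMELY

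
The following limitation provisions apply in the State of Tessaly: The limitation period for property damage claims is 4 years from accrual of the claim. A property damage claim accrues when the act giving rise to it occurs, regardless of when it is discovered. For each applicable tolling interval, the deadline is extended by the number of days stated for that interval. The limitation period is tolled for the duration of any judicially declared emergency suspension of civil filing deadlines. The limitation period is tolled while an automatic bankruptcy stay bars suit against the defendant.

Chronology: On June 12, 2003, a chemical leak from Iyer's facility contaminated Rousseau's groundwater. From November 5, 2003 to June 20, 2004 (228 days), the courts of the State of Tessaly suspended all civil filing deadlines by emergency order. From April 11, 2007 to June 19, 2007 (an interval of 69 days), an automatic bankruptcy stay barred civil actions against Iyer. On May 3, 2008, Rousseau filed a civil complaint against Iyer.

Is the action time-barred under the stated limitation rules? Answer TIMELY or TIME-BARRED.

TIME-BARRED

The limitation period began to run on June 12, 2003.
4 years from June 12, 2003 is June 12, 2007.
Because the emergency suspension of filing deadlines ran from November 5, 2003 to June 20, 2004, the deadline is extended by 228 days to January 26, 2008.
Because the automatic bankruptcy stay ran from April 11, 2007 to June 19, 2007, the deadline is extended by 69 days to April 4, 2008.
The May 3, 2008 filing falls after the April 4, 2008 deadline; the claim is time-barred.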